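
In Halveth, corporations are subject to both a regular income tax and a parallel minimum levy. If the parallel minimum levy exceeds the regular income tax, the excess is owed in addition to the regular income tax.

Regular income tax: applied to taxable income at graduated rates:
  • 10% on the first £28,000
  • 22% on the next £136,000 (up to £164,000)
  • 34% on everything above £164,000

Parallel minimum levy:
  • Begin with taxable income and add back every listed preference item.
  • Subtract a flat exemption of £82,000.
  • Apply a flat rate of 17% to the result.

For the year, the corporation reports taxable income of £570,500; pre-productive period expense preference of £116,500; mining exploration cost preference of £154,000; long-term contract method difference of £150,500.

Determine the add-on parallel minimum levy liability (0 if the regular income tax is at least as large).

£0

Parallel minimum levy:
  Adjusted income: £570,500 + £116,500 + £154,000 + £150,500 = £991,500
  Less exemption £82,000 → base £909,500
  £909,500 × 17% = £154,615

Regular income tax:
  £28,000 × 10% = £2,800
  £136,000 × 22% = £29,920
  £406,500 × 34% = £138,210
  → £170,930

£154,615 ≤ £170,930, so no add-on is due.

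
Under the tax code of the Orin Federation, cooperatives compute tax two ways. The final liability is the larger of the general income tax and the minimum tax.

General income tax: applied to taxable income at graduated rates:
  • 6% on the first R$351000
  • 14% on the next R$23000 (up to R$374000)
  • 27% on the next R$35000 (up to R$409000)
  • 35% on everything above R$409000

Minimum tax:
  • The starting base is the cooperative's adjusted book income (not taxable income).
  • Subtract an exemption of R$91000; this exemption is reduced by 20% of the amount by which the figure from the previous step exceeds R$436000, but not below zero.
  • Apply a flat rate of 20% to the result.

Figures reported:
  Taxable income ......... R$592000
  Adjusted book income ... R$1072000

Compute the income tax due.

R$214400

General income tax:
  R$351000 × 6% = R$21060
  R$23000 × 14% = R$3220
  R$35000 × 27% = R$9450
  R$183000 × 35% = R$64050
  → R$97780

Minimum tax:
  Base (adjusted book income): R$1072000
  Exemption: 20% × (R$1072000 − R$436000) = R$127200 ≥ R$91000, so the exemption is fully phased out
  Base: R$1072000 − R$0 = R$1072000
  R$1072000 × 20% = R$214400

R$214400 > R$97780, so the minimum tax is the binding amount.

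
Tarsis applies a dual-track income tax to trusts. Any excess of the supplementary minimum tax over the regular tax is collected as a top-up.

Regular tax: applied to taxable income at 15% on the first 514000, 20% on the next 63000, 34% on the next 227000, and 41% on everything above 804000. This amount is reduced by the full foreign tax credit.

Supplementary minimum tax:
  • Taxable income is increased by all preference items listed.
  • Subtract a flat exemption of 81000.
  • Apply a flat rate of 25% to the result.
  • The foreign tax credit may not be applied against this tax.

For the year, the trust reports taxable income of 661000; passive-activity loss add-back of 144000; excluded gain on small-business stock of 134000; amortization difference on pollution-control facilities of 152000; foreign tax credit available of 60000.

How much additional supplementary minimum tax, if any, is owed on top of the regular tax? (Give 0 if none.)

Supplementary minimum tax:
  Adjusted income: 661000 + 144000 + 134000 + 152000 = 1091000
  Less exemption 81000 → base 1010000
  1010000 × 25% = 252500

Regular tax:
  514000 × 15% = 77100
  63000 × 20% = 12600
  84000 × 34% = 28560
  → 118260
  Less foreign tax credit 60000 → 58260

Excess of supplementary minimum tax over regular tax: 252500 − 58260 = 194240.

194240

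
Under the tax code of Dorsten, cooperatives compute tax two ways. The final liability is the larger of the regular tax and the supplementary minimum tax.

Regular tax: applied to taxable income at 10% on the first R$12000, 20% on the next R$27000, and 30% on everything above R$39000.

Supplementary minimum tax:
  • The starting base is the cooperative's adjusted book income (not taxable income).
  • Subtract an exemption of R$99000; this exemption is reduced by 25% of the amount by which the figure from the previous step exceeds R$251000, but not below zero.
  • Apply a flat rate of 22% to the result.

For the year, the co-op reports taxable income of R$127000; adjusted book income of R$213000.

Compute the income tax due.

Regular tax:
  R$12000 × 10% = R$1200
  R$27000 × 20% = R$5400
  R$88000 × 30% = R$26400
  → R$33000

Supplementary minimum tax:
  Base (adjusted book income): R$213000
  Exemption: R$213000 ≤ R$251000, so full R$99000 applies
  Base: R$213000 − R$99000 = R$114000
  R$114000 × 22% = R$25080

R$33000 > R$25080, so the regular tax governs.

R$33000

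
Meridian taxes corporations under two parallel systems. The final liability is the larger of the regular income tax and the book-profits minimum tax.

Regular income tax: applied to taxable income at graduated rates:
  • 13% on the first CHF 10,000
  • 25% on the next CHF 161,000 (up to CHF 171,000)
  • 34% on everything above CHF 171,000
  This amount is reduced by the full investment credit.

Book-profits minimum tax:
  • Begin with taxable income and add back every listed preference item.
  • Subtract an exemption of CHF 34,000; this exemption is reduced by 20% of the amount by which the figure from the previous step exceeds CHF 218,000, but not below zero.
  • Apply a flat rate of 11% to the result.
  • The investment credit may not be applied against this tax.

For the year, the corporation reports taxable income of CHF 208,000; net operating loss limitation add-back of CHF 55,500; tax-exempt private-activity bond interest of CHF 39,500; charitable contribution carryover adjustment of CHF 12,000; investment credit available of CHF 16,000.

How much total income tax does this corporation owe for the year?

CHF 38,130

Book-profits minimum tax:
  Adjusted income: CHF 208,000 + CHF 55,500 + CHF 39,500 + CHF 12,000 = CHF 315,000
  Exemption: CHF 34,000 − 20% × (CHF 315,000 − CHF 218,000) = CHF 34,000 − CHF 19,400 = CHF 14,600
  Base: CHF 315,000 − CHF 14,600 = CHF 300,400
  CHF 300,400 × 11% = CHF 33,044

Regular income tax:
  CHF 10,000 × 13% = CHF 1,300
  CHF 161,000 × 25% = CHF 40,250
  CHF 37,000 × 34% = CHF 12,580
  → CHF 54,130
  Less investment credit CHF 16,000 → CHF 38,130

CHF 38,130 > CHF 33,044, so the regular income tax governs.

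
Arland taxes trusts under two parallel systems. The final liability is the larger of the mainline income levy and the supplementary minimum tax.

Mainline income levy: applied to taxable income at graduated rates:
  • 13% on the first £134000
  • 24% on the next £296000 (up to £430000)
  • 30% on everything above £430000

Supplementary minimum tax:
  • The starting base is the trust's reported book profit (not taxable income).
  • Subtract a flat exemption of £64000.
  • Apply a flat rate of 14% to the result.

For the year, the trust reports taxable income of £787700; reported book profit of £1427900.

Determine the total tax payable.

£195770

Supplementary minimum tax:
  Base (reported book profit): £1427900
  Less exemption £64000 → base £1363900
  £1363900 × 14% = £190946

Mainline income levy:
  £134000 × 13% = £17420
  £296000 × 24% = £71040
  £357700 × 30% = £107310
  → £195770

£195770 > £190946, so the mainline income levy governs.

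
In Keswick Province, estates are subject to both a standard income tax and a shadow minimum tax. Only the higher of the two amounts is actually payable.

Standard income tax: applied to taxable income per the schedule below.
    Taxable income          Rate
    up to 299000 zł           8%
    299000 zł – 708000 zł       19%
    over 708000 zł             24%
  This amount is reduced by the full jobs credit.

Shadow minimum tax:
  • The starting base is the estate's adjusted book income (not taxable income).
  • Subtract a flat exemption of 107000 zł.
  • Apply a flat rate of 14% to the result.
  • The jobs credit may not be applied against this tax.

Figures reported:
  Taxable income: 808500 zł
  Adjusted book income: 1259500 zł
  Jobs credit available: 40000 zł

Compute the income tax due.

161350 zł

Shadow minimum tax:
  Base (adjusted book income): 1259500 zł
  Less exemption 107000 zł → base 1152500 zł
  1152500 zł × 14% = 161350 zł

Standard income tax:
  299000 zł × 8% = 23920 zł
  409000 zł × 19% = 77710 zł
  100500 zł × 24% = 24120 zł
  → 125750 zł
  Less jobs credit 40000 zł → 85750 zł

161350 zł > 85750 zł, so the shadow minimum tax is the binding amount.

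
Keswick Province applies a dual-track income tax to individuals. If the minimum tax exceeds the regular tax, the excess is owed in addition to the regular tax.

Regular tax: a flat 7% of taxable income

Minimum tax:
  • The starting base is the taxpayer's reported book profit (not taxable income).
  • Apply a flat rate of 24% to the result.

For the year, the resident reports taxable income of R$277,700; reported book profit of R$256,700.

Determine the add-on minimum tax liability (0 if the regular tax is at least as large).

Minimum tax:
  Base (reported book profit): R$256,700
  R$256,700 × 24% = R$61,608

Regular tax:
  R$277,700 × 7% = R$19,439

Excess of minimum tax over regular tax: R$61,608 − R$19,439 = R$42,169.

R$42,169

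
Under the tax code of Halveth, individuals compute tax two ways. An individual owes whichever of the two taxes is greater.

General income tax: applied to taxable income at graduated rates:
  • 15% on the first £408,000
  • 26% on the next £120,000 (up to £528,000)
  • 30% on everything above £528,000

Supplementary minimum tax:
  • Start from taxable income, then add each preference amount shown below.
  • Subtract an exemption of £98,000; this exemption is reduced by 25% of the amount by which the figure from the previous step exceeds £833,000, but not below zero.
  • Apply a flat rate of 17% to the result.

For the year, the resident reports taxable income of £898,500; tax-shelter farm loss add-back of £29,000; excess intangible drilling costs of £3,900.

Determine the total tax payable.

£203,550

Supplementary minimum tax:
  Adjusted income: £898,500 + £29,000 + £3,900 = £931,400
  Exemption: £98,000 − 25% × (£931,400 − £833,000) = £98,000 − £24,600 = £73,400
  Base: £931,400 − £73,400 = £858,000
  £858,000 × 17% = £145,860

General income tax:
  £408,000 × 15% = £61,200
  £120,000 × 26% = £31,200
  £370,500 × 30% = £111,150
  → £203,550

£203,550 > £145,860, so the general income tax governs.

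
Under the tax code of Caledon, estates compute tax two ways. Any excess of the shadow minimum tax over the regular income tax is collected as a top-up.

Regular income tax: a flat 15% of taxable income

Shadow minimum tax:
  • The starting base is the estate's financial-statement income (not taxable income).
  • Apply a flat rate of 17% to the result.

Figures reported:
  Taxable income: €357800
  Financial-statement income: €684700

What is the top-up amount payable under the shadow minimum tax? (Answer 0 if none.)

Shadow minimum tax:
  Base (financial-statement income): €684700
  €684700 × 17% = €116399

Regular income tax:
  €357800 × 15% = €53670

Excess of shadow minimum tax over regular income tax: €116399 − €53670 = €62729.

€62729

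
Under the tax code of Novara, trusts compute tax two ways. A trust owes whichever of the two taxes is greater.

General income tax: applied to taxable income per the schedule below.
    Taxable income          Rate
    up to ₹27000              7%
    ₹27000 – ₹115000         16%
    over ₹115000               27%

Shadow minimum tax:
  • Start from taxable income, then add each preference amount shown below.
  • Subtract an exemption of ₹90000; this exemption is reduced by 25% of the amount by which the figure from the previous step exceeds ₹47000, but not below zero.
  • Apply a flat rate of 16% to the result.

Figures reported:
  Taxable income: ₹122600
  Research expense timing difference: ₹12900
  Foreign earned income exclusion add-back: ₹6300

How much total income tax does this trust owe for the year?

₹18022

General income tax:
  ₹27000 × 7% = ₹1890
  ₹88000 × 16% = ₹14080
  ₹7600 × 27% = ₹2052
  → ₹18022

Shadow minimum tax:
  Adjusted income: ₹122600 + ₹12900 + ₹6300 = ₹141800
  Exemption: ₹90000 − 25% × (₹141800 − ₹47000) = ₹90000 − ₹23700 = ₹66300
  Base: ₹141800 − ₹66300 = ₹75500
  ₹75500 × 16% = ₹12080

₹18022 > ₹12080, so the general income tax governs.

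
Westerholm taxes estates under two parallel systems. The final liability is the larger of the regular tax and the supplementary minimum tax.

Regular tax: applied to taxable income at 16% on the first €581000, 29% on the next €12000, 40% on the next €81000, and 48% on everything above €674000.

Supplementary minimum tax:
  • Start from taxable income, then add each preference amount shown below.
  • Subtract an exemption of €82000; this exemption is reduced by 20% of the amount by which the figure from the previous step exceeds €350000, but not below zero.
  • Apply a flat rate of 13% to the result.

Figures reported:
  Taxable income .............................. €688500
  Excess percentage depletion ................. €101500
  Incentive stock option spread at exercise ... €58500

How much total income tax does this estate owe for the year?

Regular tax:
  €581000 × 16% = €92960
  €12000 × 29% = €3480
  €81000 × 40% = €32400
  €14500 × 48% = €6960
  → €135800

Supplementary minimum tax:
  Adjusted income: €688500 + €101500 + €58500 = €848500
  Exemption: 20% × (€848500 − €350000) = €99700 ≥ €82000, so the exemption is fully phased out
  Base: €848500 − €0 = €848500
  €848500 × 13% = €110305

€135800 > €110305, so the regular tax governs.

€135800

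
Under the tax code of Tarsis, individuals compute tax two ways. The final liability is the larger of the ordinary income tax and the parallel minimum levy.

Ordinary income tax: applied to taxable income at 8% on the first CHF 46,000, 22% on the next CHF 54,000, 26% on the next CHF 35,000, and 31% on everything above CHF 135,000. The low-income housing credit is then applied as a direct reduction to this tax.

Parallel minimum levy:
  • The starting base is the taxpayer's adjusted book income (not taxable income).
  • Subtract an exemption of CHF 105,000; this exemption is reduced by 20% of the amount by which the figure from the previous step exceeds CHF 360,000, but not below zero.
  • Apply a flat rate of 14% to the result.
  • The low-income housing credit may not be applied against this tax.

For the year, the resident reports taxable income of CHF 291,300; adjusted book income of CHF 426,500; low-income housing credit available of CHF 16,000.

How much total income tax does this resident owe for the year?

Ordinary income tax:
  CHF 46,000 × 8% = CHF 3,680
  CHF 54,000 × 22% = CHF 11,880
  CHF 35,000 × 26% = CHF 9,100
  CHF 156,300 × 31% = CHF 48,453
  → CHF 73,113
  Less low-income housing credit CHF 16,000 → CHF 57,113

Parallel minimum levy:
  Base (adjusted book income): CHF 426,500
  Exemption: CHF 105,000 − 20% × (CHF 426,500 − CHF 360,000) = CHF 105,000 − CHF 13,300 = CHF 91,700
  Base: CHF 426,500 − CHF 91,700 = CHF 334,800
  CHF 334,800 × 14% = CHF 46,872

CHF 57,113 > CHF 46,872, so the ordinary income tax governs.

CHF 57,113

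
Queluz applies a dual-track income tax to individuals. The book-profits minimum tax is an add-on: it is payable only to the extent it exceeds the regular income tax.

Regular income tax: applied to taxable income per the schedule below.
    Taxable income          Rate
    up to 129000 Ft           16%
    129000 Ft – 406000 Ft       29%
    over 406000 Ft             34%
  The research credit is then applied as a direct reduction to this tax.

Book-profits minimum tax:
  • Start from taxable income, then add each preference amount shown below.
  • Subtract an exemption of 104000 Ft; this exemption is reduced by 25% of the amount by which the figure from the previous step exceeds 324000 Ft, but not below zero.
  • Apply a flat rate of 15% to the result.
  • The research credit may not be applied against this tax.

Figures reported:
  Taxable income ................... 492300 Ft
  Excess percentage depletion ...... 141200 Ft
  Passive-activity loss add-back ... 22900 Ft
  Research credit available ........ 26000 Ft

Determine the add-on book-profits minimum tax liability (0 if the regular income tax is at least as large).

Book-profits minimum tax:
  Adjusted income: 492300 Ft + 141200 Ft + 22900 Ft = 656400 Ft
  Exemption: 104000 Ft − 25% × (656400 Ft − 324000 Ft) = 104000 Ft − 83100 Ft = 20900 Ft
  Base: 656400 Ft − 20900 Ft = 635500 Ft
  635500 Ft × 15% = 95325 Ft

Regular income tax:
  129000 Ft × 16% = 20640 Ft
  277000 Ft × 29% = 80330 Ft
  86300 Ft × 34% = 29342 Ft
  → 130312 Ft
  Less research credit 26000 Ft → 104312 Ft

95325 Ft ≤ 104312 Ft, so no add-on is due.

0 Ft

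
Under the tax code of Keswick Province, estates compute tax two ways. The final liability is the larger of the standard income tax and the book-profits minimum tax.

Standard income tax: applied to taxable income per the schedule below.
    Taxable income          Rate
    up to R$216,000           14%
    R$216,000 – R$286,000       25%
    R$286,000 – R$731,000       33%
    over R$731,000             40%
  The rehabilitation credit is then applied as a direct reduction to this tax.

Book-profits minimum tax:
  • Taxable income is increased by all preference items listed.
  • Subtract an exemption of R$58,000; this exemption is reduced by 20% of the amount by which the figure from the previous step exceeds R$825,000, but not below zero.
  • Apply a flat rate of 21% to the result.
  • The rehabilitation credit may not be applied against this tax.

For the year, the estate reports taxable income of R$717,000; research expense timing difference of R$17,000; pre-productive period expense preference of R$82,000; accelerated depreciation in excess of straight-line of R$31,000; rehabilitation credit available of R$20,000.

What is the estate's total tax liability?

Standard income tax:
  R$216,000 × 14% = R$30,240
  R$70,000 × 25% = R$17,500
  R$431,000 × 33% = R$142,230
  → R$189,970
  Less rehabilitation credit R$20,000 → R$169,970

Book-profits minimum tax:
  Adjusted income: R$717,000 + R$17,000 + R$82,000 + R$31,000 = R$847,000
  Exemption: R$58,000 − 20% × (R$847,000 − R$825,000) = R$58,000 − R$4,400 = R$53,600
  Base: R$847,000 − R$53,600 = R$793,400
  R$793,400 × 21% = R$166,614

R$169,970 > R$166,614, so the standard income tax governs.

R$169,970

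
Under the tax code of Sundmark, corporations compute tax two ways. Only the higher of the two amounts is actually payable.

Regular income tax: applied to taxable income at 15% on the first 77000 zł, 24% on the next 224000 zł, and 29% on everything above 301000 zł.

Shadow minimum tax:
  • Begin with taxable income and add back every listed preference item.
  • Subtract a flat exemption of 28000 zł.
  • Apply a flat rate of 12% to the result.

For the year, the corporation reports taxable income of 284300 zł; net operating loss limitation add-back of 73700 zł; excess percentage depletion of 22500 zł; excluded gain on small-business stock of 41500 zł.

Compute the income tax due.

Shadow minimum tax:
  Adjusted income: 284300 zł + 73700 zł + 22500 zł + 41500 zł = 422000 zł
  Less exemption 28000 zł → base 394000 zł
  394000 zł × 12% = 47280 zł

Regular income tax:
  77000 zł × 15% = 11550 zł
  207300 zł × 24% = 49752 zł
  → 61302 zł

61302 zł > 47280 zł, so the regular income tax governs.

61302 zł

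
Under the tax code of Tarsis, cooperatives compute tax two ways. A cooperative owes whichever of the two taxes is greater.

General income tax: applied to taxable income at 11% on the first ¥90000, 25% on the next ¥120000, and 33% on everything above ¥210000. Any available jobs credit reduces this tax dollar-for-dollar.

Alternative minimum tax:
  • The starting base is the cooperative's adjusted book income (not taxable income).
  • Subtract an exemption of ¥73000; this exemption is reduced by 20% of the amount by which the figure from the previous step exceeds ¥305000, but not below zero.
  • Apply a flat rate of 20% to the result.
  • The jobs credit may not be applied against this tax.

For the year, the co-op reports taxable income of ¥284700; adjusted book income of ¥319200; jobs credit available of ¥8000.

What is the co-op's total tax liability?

General income tax:
  ¥90000 × 11% = ¥9900
  ¥120000 × 25% = ¥30000
  ¥74700 × 33% = ¥24651
  → ¥64551
  Less jobs credit ¥8000 → ¥56551

Alternative minimum tax:
  Base (adjusted book income): ¥319200
  Exemption: ¥73000 − 20% × (¥319200 − ¥305000) = ¥73000 − ¥2840 = ¥70160
  Base: ¥319200 − ¥70160 = ¥249040
  ¥249040 × 20% = ¥49808

¥56551 > ¥49808, so the general income tax governs.

¥56551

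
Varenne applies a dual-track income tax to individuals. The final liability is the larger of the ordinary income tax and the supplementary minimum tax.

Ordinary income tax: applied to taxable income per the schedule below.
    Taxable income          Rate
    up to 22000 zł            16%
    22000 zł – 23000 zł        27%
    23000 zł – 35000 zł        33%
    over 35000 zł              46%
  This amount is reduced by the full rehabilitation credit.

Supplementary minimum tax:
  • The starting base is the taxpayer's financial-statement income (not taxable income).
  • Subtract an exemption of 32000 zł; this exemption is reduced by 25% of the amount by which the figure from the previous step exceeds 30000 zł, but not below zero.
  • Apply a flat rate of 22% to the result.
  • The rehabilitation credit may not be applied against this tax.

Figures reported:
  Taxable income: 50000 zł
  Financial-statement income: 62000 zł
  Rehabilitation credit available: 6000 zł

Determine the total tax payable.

Supplementary minimum tax:
  Base (financial-statement income): 62000 zł
  Exemption: 32000 zł − 25% × (62000 zł − 30000 zł) = 32000 zł − 8000 zł = 24000 zł
  Base: 62000 zł − 24000 zł = 38000 zł
  38000 zł × 22% = 8360 zł

Ordinary income tax:
  22000 zł × 16% = 3520 zł
  1000 zł × 27% = 270 zł
  12000 zł × 33% = 3960 zł
  15000 zł × 46% = 6900 zł
  → 14650 zł
  Less rehabilitation credit 6000 zł → 8650 zł

8650 zł > 8360 zł, so the ordinary income tax governs.

8650 zł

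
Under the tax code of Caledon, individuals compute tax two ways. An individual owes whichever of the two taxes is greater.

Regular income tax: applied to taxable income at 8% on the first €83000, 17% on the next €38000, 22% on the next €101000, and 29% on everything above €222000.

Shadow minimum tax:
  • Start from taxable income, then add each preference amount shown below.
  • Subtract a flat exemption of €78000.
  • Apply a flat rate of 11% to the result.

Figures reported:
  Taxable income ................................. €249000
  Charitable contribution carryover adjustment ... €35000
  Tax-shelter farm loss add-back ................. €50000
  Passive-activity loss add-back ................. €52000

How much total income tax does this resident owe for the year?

Shadow minimum tax:
  Adjusted income: €249000 + €35000 + €50000 + €52000 = €386000
  Less exemption €78000 → base €308000
  €308000 × 11% = €33880

Regular income tax:
  €83000 × 8% = €6640
  €38000 × 17% = €6460
  €101000 × 22% = €22220
  €27000 × 29% = €7830
  → €43150

€43150 > €33880, so the regular income tax governs.

€43150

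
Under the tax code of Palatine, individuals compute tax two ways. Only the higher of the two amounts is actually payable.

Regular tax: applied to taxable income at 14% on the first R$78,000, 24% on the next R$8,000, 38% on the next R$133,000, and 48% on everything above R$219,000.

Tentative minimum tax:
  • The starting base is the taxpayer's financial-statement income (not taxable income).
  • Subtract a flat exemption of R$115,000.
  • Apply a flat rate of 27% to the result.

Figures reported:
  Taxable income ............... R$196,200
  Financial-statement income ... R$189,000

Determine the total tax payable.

R$54,716

Tentative minimum tax:
  Base (financial-statement income): R$189,000
  Less exemption R$115,000 → base R$74,000
  R$74,000 × 27% = R$19,980

Regular tax:
  R$78,000 × 14% = R$10,920
  R$8,000 × 24% = R$1,920
  R$110,200 × 38% = R$41,876
  → R$54,716

R$54,716 > R$19,980, so the regular tax governs.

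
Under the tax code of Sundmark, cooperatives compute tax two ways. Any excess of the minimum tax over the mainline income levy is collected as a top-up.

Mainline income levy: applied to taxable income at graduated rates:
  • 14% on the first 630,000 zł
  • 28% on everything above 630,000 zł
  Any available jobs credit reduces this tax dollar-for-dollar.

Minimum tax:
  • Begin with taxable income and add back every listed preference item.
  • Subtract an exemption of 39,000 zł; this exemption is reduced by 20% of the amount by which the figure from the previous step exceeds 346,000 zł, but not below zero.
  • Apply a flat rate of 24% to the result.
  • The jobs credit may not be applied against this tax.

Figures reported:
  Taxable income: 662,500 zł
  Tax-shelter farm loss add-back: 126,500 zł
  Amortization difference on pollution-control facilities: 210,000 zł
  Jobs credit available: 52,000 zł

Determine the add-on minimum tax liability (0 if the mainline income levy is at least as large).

Mainline income levy:
  630,000 zł × 14% = 88,200 zł
  32,500 zł × 28% = 9,100 zł
  → 97,300 zł
  Less jobs credit 52,000 zł → 45,300 zł

Minimum tax:
  Adjusted income: 662,500 zł + 126,500 zł + 210,000 zł = 999,000 zł
  Exemption: 20% × (999,000 zł − 346,000 zł) = 130,600 zł ≥ 39,000 zł, so the exemption is fully phased out
  Base: 999,000 zł − 0 zł = 999,000 zł
  999,000 zł × 24% = 239,760 zł

Excess of minimum tax over mainline income levy: 239,760 zł − 45,300 zł = 194,460 zł.

194,460 zł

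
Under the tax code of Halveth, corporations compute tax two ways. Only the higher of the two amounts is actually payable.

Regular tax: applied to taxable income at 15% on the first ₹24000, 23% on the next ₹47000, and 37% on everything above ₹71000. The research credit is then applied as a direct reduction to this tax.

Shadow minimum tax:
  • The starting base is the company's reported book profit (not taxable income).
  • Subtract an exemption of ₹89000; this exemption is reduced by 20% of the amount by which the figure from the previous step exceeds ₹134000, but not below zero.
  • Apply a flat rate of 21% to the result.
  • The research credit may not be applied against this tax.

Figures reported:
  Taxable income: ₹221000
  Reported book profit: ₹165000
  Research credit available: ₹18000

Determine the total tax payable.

Shadow minimum tax:
  Base (reported book profit): ₹165000
  Exemption: ₹89000 − 20% × (₹165000 − ₹134000) = ₹89000 − ₹6200 = ₹82800
  Base: ₹165000 − ₹82800 = ₹82200
  ₹82200 × 21% = ₹17262

Regular tax:
  ₹24000 × 15% = ₹3600
  ₹47000 × 23% = ₹10810
  ₹150000 × 37% = ₹55500
  → ₹69910
  Less research credit ₹18000 → ₹51910

₹51910 > ₹17262, so the regular tax governs.

₹51910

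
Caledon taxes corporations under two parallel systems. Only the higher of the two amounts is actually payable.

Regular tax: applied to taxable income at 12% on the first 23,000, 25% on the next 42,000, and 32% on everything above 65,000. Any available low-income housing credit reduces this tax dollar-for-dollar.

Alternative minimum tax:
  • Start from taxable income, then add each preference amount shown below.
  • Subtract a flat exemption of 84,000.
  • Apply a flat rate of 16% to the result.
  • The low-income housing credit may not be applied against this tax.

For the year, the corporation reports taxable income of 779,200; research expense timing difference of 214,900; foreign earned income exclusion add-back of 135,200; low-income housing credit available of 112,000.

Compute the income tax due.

167,248

Alternative minimum tax:
  Adjusted income: 779,200 + 214,900 + 135,200 = 1,129,300
  Less exemption 84,000 → base 1,045,300
  1,045,300 × 16% = 167,248

Regular tax:
  23,000 × 12% = 2,760
  42,000 × 25% = 10,500
  714,200 × 32% = 228,544
  → 241,804
  Less low-income housing credit 112,000 → 129,804

167,248 > 129,804, so the alternative minimum tax is the binding amount.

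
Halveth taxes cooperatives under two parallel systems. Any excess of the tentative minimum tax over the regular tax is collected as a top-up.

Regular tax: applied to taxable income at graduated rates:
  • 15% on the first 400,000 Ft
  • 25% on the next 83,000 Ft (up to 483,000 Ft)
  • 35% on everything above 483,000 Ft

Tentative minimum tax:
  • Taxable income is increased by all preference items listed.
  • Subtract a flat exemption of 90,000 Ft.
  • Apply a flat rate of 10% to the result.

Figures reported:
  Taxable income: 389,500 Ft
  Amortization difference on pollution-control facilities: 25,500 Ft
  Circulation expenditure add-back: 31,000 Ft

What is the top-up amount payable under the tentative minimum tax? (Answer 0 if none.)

0 Ft

Tentative minimum tax:
  Adjusted income: 389,500 Ft + 25,500 Ft + 31,000 Ft = 446,000 Ft
  Less exemption 90,000 Ft → base 356,000 Ft
  356,000 Ft × 10% = 35,600 Ft

Regular tax:
  389,500 Ft × 15% = 58,425 Ft

35,600 Ft ≤ 58,425 Ft, so no add-on is due.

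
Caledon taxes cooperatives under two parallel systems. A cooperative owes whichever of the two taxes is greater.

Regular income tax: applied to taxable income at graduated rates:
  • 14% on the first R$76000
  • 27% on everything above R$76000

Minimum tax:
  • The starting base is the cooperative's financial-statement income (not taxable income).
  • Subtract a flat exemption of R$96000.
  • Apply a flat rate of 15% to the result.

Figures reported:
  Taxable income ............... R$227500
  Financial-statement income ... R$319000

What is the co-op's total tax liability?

Minimum tax:
  Base (financial-statement income): R$319000
  Less exemption R$96000 → base R$223000
  R$223000 × 15% = R$33450

Regular income tax:
  R$76000 × 14% = R$10640
  R$151500 × 27% = R$40905
  → R$51545

R$51545 > R$33450, so the regular income tax governs.

R$51545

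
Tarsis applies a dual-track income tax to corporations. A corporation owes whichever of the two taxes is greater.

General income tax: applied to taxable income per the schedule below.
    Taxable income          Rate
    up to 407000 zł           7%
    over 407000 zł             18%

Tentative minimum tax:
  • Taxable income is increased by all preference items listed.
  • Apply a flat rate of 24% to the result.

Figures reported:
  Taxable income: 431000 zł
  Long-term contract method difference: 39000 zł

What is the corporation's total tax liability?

Tentative minimum tax:
  Adjusted income: 431000 zł + 39000 zł = 470000 zł
  470000 zł × 24% = 112800 zł

General income tax:
  407000 zł × 7% = 28490 zł
  24000 zł × 18% = 4320 zł
  → 32810 zł

112800 zł > 32810 zł, so the tentative minimum tax is the binding amount.

112800 zł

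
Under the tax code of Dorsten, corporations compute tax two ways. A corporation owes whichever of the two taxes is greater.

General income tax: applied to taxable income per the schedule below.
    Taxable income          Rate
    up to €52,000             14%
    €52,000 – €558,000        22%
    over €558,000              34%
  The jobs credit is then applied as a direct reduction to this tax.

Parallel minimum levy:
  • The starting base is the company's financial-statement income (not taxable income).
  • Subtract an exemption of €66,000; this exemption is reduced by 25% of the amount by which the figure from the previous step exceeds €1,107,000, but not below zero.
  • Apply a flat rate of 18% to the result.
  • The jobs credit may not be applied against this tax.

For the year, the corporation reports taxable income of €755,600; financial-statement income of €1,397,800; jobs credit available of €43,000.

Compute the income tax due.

€251,604

Parallel minimum levy:
  Base (financial-statement income): €1,397,800
  Exemption: 25% × (€1,397,800 − €1,107,000) = €72,700 ≥ €66,000, so the exemption is fully phased out
  Base: €1,397,800 − €0 = €1,397,800
  €1,397,800 × 18% = €251,604

General income tax:
  €52,000 × 14% = €7,280
  €506,000 × 22% = €111,320
  €197,600 × 34% = €67,184
  → €185,784
  Less jobs credit €43,000 → €142,784

€251,604 > €142,784, so the parallel minimum levy is the binding amount.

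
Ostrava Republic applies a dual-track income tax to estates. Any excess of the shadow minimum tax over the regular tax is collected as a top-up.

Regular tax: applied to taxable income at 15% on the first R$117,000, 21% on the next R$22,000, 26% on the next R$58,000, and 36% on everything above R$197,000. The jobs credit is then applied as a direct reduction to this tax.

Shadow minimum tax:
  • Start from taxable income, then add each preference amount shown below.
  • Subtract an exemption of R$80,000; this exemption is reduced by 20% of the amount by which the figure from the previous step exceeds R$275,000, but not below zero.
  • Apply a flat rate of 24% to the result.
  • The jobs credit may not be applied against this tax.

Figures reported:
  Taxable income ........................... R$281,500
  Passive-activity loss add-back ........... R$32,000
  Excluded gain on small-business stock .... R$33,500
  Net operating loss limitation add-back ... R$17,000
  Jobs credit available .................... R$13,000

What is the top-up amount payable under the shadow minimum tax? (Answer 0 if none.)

Regular tax:
  R$117,000 × 15% = R$17,550
  R$22,000 × 21% = R$4,620
  R$58,000 × 26% = R$15,080
  R$84,500 × 36% = R$30,420
  → R$67,670
  Less jobs credit R$13,000 → R$54,670

Shadow minimum tax:
  Adjusted income: R$281,500 + R$32,000 + R$33,500 + R$17,000 = R$364,000
  Exemption: R$80,000 − 20% × (R$364,000 − R$275,000) = R$80,000 − R$17,800 = R$62,200
  Base: R$364,000 − R$62,200 = R$301,800
  R$301,800 × 24% = R$72,432

Excess of shadow minimum tax over regular tax: R$72,432 − R$54,670 = R$17,762.

R$17,762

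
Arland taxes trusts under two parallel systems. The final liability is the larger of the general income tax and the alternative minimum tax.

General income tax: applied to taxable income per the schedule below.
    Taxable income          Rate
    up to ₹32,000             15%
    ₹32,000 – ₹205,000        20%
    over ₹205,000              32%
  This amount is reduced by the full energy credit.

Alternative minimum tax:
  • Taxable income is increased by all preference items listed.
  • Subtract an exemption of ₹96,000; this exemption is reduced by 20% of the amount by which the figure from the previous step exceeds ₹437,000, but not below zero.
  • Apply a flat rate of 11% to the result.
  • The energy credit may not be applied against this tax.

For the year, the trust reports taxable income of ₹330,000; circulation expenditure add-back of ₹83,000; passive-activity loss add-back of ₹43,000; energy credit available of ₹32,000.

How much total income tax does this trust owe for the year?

₹47,400

General income tax:
  ₹32,000 × 15% = ₹4,800
  ₹173,000 × 20% = ₹34,600
  ₹125,000 × 32% = ₹40,000
  → ₹79,400
  Less energy credit ₹32,000 → ₹47,400

Alternative minimum tax:
  Adjusted income: ₹330,000 + ₹83,000 + ₹43,000 = ₹456,000
  Exemption: ₹96,000 − 20% × (₹456,000 − ₹437,000) = ₹96,000 − ₹3,800 = ₹92,200
  Base: ₹456,000 − ₹92,200 = ₹363,800
  ₹363,800 × 11% = ₹40,018

₹47,400 > ₹40,018, so the general income tax governs.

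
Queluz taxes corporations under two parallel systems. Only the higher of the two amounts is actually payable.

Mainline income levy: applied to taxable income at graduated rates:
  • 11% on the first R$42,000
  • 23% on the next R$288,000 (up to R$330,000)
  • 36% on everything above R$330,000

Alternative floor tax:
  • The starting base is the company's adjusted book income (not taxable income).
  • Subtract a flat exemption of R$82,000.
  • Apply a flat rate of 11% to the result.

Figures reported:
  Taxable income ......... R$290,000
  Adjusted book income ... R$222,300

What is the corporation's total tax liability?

Alternative floor tax:
  Base (adjusted book income): R$222,300
  Less exemption R$82,000 → base R$140,300
  R$140,300 × 11% = R$15,433

Mainline income levy:
  R$42,000 × 11% = R$4,620
  R$248,000 × 23% = R$57,040
  → R$61,660

R$61,660 > R$15,433, so the mainline income levy governs.

R$61,660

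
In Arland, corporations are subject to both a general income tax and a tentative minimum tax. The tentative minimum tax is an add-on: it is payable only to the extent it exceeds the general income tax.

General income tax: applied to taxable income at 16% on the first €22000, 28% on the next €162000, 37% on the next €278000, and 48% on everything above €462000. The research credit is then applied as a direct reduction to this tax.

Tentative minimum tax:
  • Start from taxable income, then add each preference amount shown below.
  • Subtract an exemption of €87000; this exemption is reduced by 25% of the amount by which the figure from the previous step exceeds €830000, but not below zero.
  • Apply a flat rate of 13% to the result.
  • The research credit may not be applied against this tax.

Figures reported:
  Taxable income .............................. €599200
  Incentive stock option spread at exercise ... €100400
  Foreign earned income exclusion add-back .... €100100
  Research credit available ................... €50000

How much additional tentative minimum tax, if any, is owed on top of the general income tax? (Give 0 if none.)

€0

General income tax:
  €22000 × 16% = €3520
  €162000 × 28% = €45360
  €278000 × 37% = €102860
  €137200 × 48% = €65856
  → €217596
  Less research credit €50000 → €167596

Tentative minimum tax:
  Adjusted income: €599200 + €100400 + €100100 = €799700
  Exemption: €799700 ≤ €830000, so full €87000 applies
  Base: €799700 − €87000 = €712700
  €712700 × 13% = €92651

€92651 ≤ €167596, so no add-on is due.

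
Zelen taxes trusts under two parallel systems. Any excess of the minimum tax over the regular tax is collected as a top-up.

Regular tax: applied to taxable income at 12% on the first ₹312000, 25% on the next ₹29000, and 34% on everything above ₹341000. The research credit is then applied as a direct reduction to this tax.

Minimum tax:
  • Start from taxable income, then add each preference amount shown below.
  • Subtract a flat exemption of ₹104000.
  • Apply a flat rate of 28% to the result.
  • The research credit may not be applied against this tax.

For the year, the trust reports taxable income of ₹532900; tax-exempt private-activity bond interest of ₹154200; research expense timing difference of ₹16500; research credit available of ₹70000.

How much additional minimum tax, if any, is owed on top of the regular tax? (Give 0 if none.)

Regular tax:
  ₹312000 × 12% = ₹37440
  ₹29000 × 25% = ₹7250
  ₹191900 × 34% = ₹65246
  → ₹109936
  Less research credit ₹70000 → ₹39936

Minimum tax:
  Adjusted income: ₹532900 + ₹154200 + ₹16500 = ₹703600
  Less exemption ₹104000 → base ₹599600
  ₹599600 × 28% = ₹167888

Excess of minimum tax over regular tax: ₹167888 − ₹39936 = ₹127952.

₹127952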